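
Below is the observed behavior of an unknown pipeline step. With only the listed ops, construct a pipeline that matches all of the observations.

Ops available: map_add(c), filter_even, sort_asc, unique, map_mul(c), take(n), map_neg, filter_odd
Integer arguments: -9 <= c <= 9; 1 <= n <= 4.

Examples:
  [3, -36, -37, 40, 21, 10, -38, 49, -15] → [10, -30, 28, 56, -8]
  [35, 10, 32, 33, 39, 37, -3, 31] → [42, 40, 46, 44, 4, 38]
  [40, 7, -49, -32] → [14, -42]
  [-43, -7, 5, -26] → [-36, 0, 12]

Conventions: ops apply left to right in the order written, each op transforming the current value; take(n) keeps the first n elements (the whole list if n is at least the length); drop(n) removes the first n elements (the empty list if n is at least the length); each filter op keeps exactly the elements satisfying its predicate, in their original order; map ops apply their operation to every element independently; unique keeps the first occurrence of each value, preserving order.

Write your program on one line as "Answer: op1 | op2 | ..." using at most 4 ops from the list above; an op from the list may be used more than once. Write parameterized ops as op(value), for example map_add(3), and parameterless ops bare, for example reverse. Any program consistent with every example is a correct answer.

filter_odd | map_neg | map_add(-7) | map_mul(-1)

Check, running the answer program on each example:
  [3, -36, -37, 40, 21, 10, -38, 49, -15] -> [3, -37, 21, 49, -15] -> [-3, 37, -21, -49, 15] -> [-10, 30, -28, -56, 8] -> [10, -30, 28, 56, -8]
  [35, 10, 32, 33, 39, 37, -3, 31] -> [35, 33, 39, 37, -3, 31] -> [-35, -33, -39, -37, 3, -31] -> [-42, -40, -46, -44, -4, -38] -> [42, 40, 46, 44, 4, 38]
  [40, 7, -49, -32] -> [7, -49] -> [-7, 49] -> [-14, 42] -> [14, -42]
  [-43, -7, 5, -26] -> [-43, -7, 5] -> [43, 7, -5] -> [36, 0, -12] -> [-36, 0, 12]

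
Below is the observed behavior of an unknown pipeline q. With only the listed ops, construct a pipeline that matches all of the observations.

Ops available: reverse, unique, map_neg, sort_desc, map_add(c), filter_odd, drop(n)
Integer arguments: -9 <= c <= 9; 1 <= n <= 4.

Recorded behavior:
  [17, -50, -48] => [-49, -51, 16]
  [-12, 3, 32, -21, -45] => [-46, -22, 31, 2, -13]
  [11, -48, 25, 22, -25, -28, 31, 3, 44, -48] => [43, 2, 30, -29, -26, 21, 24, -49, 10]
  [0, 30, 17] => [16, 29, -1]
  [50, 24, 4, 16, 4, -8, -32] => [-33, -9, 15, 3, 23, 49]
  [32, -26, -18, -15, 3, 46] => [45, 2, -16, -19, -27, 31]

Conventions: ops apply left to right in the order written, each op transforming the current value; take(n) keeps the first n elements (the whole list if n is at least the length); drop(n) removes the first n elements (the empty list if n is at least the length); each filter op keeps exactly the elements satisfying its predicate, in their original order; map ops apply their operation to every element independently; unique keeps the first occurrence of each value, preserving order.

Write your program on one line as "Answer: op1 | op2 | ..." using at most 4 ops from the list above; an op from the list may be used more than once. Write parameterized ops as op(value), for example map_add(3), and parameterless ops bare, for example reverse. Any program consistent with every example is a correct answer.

map_add(-1) | unique | reverse

Check, running the answer program on each example:
  [17, -50, -48] -> [16, -51, -49] -> [16, -51, -49] -> [-49, -51, 16]
  [-12, 3, 32, -21, -45] -> [-13, 2, 31, -22, -46] -> [-13, 2, 31, -22, -46] -> [-46, -22, 31, 2, -13]
  [11, -48, 25, 22, -25, -28, 31, 3, 44, -48] -> [10, -49, 24, 21, -26, -29, 30, 2, 43, -49] -> [10, -49, 24, 21, -26, -29, 30, 2, 43] -> [43, 2, 30, -29, -26, 21, 24, -49, 10]
  [0, 30, 17] -> [-1, 29, 16] -> [-1, 29, 16] -> [16, 29, -1]
  [50, 24, 4, 16, 4, -8, -32] -> [49, 23, 3, 15, 3, -9, -33] -> [49, 23, 3, 15, -9, -33] -> [-33, -9, 15, 3, 23, 49]
  [32, -26, -18, -15, 3, 46] -> [31, -27, -19, -16, 2, 45] -> [31, -27, -19, -16, 2, 45] -> [45, 2, -16, -19, -27, 31]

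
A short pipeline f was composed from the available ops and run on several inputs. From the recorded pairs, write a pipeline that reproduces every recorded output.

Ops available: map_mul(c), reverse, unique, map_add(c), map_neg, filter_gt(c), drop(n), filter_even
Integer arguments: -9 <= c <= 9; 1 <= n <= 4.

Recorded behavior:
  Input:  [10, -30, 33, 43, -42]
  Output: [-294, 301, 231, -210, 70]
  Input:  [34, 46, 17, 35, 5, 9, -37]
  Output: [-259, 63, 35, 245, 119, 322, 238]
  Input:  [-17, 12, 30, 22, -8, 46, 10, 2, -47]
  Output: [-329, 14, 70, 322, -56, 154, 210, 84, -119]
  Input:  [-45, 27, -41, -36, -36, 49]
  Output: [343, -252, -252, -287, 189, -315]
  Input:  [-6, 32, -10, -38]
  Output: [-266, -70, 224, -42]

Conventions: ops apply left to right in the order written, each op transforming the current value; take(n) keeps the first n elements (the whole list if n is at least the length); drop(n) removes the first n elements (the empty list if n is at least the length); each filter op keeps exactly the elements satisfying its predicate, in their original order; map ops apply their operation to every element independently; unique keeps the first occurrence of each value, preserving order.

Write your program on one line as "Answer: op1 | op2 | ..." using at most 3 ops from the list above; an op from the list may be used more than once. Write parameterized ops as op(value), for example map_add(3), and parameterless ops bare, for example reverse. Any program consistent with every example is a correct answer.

reverse | map_mul(7)

Check, running the answer program on each example:
  [10, -30, 33, 43, -42] -> [-42, 43, 33, -30, 10] -> [-294, 301, 231, -210, 70]
  [34, 46, 17, 35, 5, 9, -37] -> [-37, 9, 5, 35, 17, 46, 34] -> [-259, 63, 35, 245, 119, 322, 238]
  [-17, 12, 30, 22, -8, 46, 10, 2, -47] -> [-47, 2, 10, 46, -8, 22, 30, 12, -17] -> [-329, 14, 70, 322, -56, 154, 210, 84, -119]
  [-45, 27, -41, -36, -36, 49] -> [49, -36, -36, -41, 27, -45] -> [343, -252, -252, -287, 189, -315]
  [-6, 32, -10, -38] -> [-38, -10, 32, -6] -> [-266, -70, 224, -42]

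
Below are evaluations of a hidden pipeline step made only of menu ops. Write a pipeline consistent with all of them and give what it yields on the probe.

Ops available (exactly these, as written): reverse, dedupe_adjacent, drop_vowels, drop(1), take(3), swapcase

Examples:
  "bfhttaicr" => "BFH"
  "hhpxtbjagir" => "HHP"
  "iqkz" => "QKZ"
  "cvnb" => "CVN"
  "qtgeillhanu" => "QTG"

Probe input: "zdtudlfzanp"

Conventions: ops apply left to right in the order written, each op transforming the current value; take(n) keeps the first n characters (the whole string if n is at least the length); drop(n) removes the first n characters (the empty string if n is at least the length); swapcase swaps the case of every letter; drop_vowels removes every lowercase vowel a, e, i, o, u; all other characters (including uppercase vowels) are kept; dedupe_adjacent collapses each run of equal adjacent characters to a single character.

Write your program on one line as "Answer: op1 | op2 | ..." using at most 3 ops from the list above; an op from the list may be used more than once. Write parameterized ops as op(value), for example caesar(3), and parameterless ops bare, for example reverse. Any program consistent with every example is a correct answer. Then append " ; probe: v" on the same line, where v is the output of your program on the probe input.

drop_vowels | take(3) | swapcase ; probe: "ZDT"

Check, running the answer program on each example:
  "bfhttaicr" -> "bfhttcr" -> "bfh" -> "BFH"
  "hhpxtbjagir" -> "hhpxtbjgr" -> "hhp" -> "HHP"
  "iqkz" -> "qkz" -> "qkz" -> "QKZ"
  "cvnb" -> "cvnb" -> "cvn" -> "CVN"
  "qtgeillhanu" -> "qtgllhn" -> "qtg" -> "QTG"
  probe: "zdtudlfzanp" -> "zdtdlfznp" -> "zdt" -> "ZDT"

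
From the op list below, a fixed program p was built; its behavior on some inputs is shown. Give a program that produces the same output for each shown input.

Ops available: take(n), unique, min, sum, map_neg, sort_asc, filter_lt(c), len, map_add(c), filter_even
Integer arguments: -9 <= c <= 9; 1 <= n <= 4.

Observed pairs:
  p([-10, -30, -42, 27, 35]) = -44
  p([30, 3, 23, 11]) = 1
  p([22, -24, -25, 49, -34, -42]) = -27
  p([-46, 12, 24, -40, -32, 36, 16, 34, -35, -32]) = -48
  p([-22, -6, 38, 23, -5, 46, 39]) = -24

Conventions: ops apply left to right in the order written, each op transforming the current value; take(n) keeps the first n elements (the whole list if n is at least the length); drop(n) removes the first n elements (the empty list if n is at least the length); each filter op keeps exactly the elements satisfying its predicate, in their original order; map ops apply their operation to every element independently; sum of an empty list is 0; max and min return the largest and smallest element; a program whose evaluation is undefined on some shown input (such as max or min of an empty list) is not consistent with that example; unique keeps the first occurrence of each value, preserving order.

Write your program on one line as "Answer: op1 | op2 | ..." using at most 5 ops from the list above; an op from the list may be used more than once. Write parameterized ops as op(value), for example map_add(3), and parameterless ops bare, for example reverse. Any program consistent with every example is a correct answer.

take(3) | filter_lt(5) | sort_asc | map_add(-2) | min

Check, running the answer program on each example:
  [-10, -30, -42, 27, 35] -> [-10, -30, -42] -> [-10, -30, -42] -> [-42, -30, -10] -> [-44, -32, -12] -> -44
  [30, 3, 23, 11] -> [30, 3, 23] -> [3] -> [3] -> [1] -> 1
  [22, -24, -25, 49, -34, -42] -> [22, -24, -25] -> [-24, -25] -> [-25, -24] -> [-27, -26] -> -27
  [-46, 12, 24, -40, -32, 36, 16, 34, -35, -32] -> [-46, 12, 24] -> [-46] -> [-46] -> [-48] -> -48
  [-22, -6, 38, 23, -5, 46, 39] -> [-22, -6, 38] -> [-22, -6] -> [-22, -6] -> [-24, -8] -> -24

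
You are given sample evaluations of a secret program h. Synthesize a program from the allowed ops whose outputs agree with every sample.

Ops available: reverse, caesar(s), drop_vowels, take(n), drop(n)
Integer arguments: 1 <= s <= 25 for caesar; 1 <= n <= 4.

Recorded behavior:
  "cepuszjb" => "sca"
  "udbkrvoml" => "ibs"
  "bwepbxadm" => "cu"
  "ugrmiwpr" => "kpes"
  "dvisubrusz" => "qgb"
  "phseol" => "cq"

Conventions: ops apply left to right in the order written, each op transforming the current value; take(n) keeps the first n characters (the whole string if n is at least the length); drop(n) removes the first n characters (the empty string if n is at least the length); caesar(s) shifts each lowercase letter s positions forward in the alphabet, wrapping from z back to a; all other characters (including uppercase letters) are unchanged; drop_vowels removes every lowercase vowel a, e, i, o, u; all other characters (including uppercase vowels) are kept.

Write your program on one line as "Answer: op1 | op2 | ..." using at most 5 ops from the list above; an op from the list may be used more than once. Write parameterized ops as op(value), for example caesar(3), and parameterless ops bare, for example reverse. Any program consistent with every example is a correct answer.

caesar(19) | take(4) | reverse | drop_vowels | caesar(5)

Check, running the answer program on each example:
  "cepuszjb" -> "vxinlscu" -> "vxin" -> "nixv" -> "nxv" -> "sca"
  "udbkrvoml" -> "nwudkohfe" -> "nwud" -> "duwn" -> "dwn" -> "ibs"
  "bwepbxadm" -> "upxiuqtwf" -> "upxi" -> "ixpu" -> "xp" -> "cu"
  "ugrmiwpr" -> "nzkfbpik" -> "nzkf" -> "fkzn" -> "fkzn" -> "kpes"
  "dvisubrusz" -> "woblnuknls" -> "wobl" -> "lbow" -> "lbw" -> "qgb"
  "phseol" -> "ialxhe" -> "ialx" -> "xlai" -> "xl" -> "cq"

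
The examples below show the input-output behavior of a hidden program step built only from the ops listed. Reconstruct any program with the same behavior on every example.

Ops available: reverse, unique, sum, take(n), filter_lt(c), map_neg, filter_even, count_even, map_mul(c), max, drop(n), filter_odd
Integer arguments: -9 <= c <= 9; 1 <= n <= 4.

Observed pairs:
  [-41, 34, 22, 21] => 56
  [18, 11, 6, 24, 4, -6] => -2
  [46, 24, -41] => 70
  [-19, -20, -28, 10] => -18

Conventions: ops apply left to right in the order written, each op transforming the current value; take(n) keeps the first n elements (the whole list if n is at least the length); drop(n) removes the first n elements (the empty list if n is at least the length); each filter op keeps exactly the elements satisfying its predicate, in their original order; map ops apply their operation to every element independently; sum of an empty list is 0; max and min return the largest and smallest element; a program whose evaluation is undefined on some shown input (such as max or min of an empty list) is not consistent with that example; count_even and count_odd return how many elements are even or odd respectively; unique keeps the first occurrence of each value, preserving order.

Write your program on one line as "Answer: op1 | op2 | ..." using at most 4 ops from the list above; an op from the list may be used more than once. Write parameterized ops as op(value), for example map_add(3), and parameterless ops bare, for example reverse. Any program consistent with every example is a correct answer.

reverse | filter_even | take(2) | sum

Check, running the answer program on each example:
  [-41, 34, 22, 21] -> [21, 22, 34, -41] -> [22, 34] -> [22, 34] -> 56
  [18, 11, 6, 24, 4, -6] -> [-6, 4, 24, 6, 11, 18] -> [-6, 4, 24, 6, 18] -> [-6, 4] -> -2
  [46, 24, -41] -> [-41, 24, 46] -> [24, 46] -> [24, 46] -> 70
  [-19, -20, -28, 10] -> [10, -28, -20, -19] -> [10, -28, -20] -> [10, -28] -> -18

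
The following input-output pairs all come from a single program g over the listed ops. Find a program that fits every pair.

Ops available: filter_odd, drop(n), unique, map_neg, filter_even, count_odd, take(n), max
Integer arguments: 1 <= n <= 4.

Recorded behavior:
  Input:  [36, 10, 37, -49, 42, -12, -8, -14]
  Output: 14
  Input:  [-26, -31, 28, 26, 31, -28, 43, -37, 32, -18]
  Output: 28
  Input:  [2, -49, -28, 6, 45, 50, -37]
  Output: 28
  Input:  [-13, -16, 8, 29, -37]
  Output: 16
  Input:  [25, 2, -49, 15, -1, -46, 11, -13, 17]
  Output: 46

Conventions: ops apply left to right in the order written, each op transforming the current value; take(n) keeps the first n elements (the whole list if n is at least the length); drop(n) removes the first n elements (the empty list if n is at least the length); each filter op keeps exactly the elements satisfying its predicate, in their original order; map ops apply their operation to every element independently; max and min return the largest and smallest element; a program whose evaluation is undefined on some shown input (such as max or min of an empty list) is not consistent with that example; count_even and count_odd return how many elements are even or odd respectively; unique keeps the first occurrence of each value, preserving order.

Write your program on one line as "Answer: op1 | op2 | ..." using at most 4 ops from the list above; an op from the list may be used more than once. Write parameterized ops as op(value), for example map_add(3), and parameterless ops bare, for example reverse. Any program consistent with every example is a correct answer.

filter_even | map_neg | max

Check, running the answer program on each example:
  [36, 10, 37, -49, 42, -12, -8, -14] -> [36, 10, 42, -12, -8, -14] -> [-36, -10, -42, 12, 8, 14] -> 14
  [-26, -31, 28, 26, 31, -28, 43, -37, 32, -18] -> [-26, 28, 26, -28, 32, -18] -> [26, -28, -26, 28, -32, 18] -> 28
  [2, -49, -28, 6, 45, 50, -37] -> [2, -28, 6, 50] -> [-2, 28, -6, -50] -> 28
  [-13, -16, 8, 29, -37] -> [-16, 8] -> [16, -8] -> 16
  [25, 2, -49, 15, -1, -46, 11, -13, 17] -> [2, -46] -> [-2, 46] -> 46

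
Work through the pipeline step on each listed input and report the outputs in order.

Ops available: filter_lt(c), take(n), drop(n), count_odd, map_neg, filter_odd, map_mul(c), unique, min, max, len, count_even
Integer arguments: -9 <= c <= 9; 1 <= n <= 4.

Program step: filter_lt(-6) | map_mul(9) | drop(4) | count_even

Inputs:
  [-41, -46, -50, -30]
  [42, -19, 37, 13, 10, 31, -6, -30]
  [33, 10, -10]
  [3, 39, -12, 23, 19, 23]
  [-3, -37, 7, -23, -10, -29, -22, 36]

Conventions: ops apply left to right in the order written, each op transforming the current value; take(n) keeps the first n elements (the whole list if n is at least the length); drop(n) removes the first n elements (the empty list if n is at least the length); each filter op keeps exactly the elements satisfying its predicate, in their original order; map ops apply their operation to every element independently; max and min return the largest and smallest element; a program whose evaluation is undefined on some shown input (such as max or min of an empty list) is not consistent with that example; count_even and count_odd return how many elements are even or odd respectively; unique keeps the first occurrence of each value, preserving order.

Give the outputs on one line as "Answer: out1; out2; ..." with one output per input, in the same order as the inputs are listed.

0; 0; 0; 0; 1

Execution, op by op:
  [-41, -46, -50, -30] -> [-41, -46, -50, -30] -> [-369, -414, -450, -270] -> [] -> 0
  [42, -19, 37, 13, 10, 31, -6, -30] -> [-19, -30] -> [-171, -270] -> [] -> 0
  [33, 10, -10] -> [-10] -> [-90] -> [] -> 0
  [3, 39, -12, 23, 19, 23] -> [-12] -> [-108] -> [] -> 0
  [-3, -37, 7, -23, -10, -29, -22, 36] -> [-37, -23, -10, -29, -22] -> [-333, -207, -90, -261, -198] -> [-198] -> 1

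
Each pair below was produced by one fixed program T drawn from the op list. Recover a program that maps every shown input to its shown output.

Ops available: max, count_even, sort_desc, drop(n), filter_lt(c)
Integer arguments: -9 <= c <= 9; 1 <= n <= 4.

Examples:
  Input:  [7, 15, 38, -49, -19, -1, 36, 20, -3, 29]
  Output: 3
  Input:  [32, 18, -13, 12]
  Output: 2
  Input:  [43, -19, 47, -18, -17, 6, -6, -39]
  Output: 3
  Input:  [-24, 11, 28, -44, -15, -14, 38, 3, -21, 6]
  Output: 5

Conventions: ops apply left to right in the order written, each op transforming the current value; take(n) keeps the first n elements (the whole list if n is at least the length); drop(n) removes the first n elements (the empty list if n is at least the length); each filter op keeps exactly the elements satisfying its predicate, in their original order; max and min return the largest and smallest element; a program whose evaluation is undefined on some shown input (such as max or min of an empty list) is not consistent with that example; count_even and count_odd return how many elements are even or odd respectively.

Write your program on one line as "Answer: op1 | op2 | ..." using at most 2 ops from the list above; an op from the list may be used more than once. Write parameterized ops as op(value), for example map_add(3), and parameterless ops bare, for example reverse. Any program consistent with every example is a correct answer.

drop(1) | count_even

Check, running the answer program on each example:
  [7, 15, 38, -49, -19, -1, 36, 20, -3, 29] -> [15, 38, -49, -19, -1, 36, 20, -3, 29] -> 3
  [32, 18, -13, 12] -> [18, -13, 12] -> 2
  [43, -19, 47, -18, -17, 6, -6, -39] -> [-19, 47, -18, -17, 6, -6, -39] -> 3
  [-24, 11, 28, -44, -15, -14, 38, 3, -21, 6] -> [11, 28, -44, -15, -14, 38, 3, -21, 6] -> 5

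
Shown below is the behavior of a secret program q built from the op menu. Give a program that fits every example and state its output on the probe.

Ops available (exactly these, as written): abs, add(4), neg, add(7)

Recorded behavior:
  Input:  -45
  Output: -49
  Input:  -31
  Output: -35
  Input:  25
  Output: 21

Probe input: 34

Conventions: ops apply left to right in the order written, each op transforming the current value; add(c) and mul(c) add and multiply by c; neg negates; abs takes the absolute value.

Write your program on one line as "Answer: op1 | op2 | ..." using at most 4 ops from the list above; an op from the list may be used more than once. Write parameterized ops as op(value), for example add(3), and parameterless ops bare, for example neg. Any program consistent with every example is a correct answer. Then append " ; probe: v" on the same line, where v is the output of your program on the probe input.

neg | add(4) | neg ; probe: 30

Check, running the answer program on each example:
  -45 -> 45 -> 49 -> -49
  -31 -> 31 -> 35 -> -35
  25 -> -25 -> -21 -> 21
  probe: 34 -> -34 -> -30 -> 30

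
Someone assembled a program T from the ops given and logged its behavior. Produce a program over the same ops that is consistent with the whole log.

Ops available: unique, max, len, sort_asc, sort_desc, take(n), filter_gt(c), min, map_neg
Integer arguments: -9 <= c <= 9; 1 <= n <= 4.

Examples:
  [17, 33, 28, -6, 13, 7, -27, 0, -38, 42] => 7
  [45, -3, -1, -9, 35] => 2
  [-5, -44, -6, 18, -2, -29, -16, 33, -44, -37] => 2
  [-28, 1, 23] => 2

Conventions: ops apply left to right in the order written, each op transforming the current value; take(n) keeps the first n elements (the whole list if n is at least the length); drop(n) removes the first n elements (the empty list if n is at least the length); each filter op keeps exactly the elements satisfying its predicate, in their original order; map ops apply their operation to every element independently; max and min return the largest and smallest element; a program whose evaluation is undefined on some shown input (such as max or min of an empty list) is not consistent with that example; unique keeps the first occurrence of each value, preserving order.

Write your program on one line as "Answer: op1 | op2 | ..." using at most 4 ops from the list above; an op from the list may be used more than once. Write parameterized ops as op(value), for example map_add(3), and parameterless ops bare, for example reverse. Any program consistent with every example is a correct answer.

filter_gt(-1) | sort_asc | map_neg | len

Check, running the answer program on each example:
  [17, 33, 28, -6, 13, 7, -27, 0, -38, 42] -> [17, 33, 28, 13, 7, 0, 42] -> [0, 7, 13, 17, 28, 33, 42] -> [0, -7, -13, -17, -28, -33, -42] -> 7
  [45, -3, -1, -9, 35] -> [45, 35] -> [35, 45] -> [-35, -45] -> 2
  [-5, -44, -6, 18, -2, -29, -16, 33, -44, -37] -> [18, 33] -> [18, 33] -> [-18, -33] -> 2
  [-28, 1, 23] -> [1, 23] -> [1, 23] -> [-1, -23] -> 2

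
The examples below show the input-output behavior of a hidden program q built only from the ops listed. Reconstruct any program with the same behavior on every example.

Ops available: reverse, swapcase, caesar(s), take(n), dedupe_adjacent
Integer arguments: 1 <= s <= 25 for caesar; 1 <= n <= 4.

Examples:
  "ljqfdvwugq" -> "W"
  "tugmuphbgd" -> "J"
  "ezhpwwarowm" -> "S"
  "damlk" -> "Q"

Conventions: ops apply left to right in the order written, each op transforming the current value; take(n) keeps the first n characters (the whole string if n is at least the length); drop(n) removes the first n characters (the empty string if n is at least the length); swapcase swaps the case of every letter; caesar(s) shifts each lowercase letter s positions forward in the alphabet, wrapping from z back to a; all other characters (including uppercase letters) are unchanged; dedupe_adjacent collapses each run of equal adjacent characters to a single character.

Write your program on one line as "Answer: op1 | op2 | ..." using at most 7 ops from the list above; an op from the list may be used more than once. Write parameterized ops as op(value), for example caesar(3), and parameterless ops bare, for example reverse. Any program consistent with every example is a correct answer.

dedupe_adjacent | caesar(20) | caesar(12) | swapcase | reverse | take(1)

Check, running the answer program on each example:
  "ljqfdvwugq" -> "ljqfdvwugq" -> "fdkzxpqoak" -> "rpwljbcamw" -> "RPWLJBCAMW" -> "WMACBJLWPR" -> "W"
  "tugmuphbgd" -> "tugmuphbgd" -> "noagojbvax" -> "zamsavnhmj" -> "ZAMSAVNHMJ" -> "JMHNVASMAZ" -> "J"
  "ezhpwwarowm" -> "ezhpwarowm" -> "ytbjquliqg" -> "kfnvcgxucs" -> "KFNVCGXUCS" -> "SCUXGCVNFK" -> "S"
  "damlk" -> "damlk" -> "xugfe" -> "jgsrq" -> "JGSRQ" -> "QRSGJ" -> "Q"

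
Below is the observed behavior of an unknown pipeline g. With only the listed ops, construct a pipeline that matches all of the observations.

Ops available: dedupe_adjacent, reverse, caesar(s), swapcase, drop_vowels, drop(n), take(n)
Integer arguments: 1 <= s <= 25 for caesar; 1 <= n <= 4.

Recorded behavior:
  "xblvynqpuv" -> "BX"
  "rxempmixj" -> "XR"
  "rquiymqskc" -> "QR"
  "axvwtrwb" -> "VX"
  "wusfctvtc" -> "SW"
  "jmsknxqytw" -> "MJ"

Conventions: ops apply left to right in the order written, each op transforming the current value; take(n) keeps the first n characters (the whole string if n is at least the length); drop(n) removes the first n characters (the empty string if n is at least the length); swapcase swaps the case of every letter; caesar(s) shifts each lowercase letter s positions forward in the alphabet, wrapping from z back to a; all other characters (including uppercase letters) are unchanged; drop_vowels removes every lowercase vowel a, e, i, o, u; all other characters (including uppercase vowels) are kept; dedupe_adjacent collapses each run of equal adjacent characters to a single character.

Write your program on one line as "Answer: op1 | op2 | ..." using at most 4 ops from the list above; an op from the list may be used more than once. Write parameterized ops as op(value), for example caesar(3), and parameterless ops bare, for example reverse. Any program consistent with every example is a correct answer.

drop_vowels | swapcase | take(2) | reverse

Check, running the answer program on each example:
  "xblvynqpuv" -> "xblvynqpv" -> "XBLVYNQPV" -> "XB" -> "BX"
  "rxempmixj" -> "rxmpmxj" -> "RXMPMXJ" -> "RX" -> "XR"
  "rquiymqskc" -> "rqymqskc" -> "RQYMQSKC" -> "RQ" -> "QR"
  "axvwtrwb" -> "xvwtrwb" -> "XVWTRWB" -> "XV" -> "VX"
  "wusfctvtc" -> "wsfctvtc" -> "WSFCTVTC" -> "WS" -> "SW"
  "jmsknxqytw" -> "jmsknxqytw" -> "JMSKNXQYTW" -> "JM" -> "MJ"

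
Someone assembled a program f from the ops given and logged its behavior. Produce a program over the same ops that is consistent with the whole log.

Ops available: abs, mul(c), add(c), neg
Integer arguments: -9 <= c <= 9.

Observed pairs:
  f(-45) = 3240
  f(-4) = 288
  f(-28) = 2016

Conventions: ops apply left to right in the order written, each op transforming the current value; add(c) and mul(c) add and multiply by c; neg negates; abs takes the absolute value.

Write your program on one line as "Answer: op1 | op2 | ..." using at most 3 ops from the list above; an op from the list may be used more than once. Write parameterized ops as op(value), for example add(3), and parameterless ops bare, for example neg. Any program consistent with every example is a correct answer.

mul(8) | mul(9) | neg

Check, running the answer program on each example:
  -45 -> -360 -> -3240 -> 3240
  -4 -> -32 -> -288 -> 288
  -28 -> -224 -> -2016 -> 2016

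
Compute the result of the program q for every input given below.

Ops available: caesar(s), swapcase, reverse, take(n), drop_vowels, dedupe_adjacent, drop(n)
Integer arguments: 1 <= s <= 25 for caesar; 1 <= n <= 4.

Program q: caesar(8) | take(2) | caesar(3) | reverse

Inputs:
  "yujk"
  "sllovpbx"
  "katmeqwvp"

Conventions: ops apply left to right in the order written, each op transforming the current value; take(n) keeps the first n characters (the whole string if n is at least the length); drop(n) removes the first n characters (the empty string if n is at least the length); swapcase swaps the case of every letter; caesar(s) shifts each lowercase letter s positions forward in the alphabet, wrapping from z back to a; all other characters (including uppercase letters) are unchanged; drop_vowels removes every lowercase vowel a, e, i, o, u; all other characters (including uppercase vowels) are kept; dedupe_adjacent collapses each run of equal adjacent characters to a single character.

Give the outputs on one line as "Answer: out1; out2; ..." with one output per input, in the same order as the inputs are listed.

"fj"; "wd"; "lv"

Execution, op by op:
  "yujk" -> "gcrs" -> "gc" -> "jf" -> "fj"
  "sllovpbx" -> "attwdxjf" -> "at" -> "dw" -> "wd"
  "katmeqwvp" -> "sibumyedx" -> "si" -> "vl" -> "lv"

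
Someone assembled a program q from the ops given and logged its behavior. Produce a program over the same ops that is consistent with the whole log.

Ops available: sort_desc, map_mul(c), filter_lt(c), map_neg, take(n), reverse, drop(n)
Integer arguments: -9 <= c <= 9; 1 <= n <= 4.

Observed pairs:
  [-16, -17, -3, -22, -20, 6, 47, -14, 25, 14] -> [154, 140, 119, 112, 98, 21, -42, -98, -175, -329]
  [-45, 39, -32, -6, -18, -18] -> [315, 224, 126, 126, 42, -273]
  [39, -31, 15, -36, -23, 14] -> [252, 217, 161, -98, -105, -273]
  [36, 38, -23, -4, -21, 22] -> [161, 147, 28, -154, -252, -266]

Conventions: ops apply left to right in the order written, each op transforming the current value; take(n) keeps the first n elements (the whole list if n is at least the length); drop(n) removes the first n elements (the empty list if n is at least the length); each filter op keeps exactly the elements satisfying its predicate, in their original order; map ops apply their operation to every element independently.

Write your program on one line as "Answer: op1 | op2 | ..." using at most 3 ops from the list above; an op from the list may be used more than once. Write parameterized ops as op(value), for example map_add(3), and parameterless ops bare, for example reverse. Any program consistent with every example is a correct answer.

map_neg | map_mul(7) | sort_desc

Check, running the answer program on each example:
  [-16, -17, -3, -22, -20, 6, 47, -14, 25, 14] -> [16, 17, 3, 22, 20, -6, -47, 14, -25, -14] -> [112, 119, 21, 154, 140, -42, -329, 98, -175, -98] -> [154, 140, 119, 112, 98, 21, -42, -98, -175, -329]
  [-45, 39, -32, -6, -18, -18] -> [45, -39, 32, 6, 18, 18] -> [315, -273, 224, 42, 126, 126] -> [315, 224, 126, 126, 42, -273]
  [39, -31, 15, -36, -23, 14] -> [-39, 31, -15, 36, 23, -14] -> [-273, 217, -105, 252, 161, -98] -> [252, 217, 161, -98, -105, -273]
  [36, 38, -23, -4, -21, 22] -> [-36, -38, 23, 4, 21, -22] -> [-252, -266, 161, 28, 147, -154] -> [161, 147, 28, -154, -252, -266]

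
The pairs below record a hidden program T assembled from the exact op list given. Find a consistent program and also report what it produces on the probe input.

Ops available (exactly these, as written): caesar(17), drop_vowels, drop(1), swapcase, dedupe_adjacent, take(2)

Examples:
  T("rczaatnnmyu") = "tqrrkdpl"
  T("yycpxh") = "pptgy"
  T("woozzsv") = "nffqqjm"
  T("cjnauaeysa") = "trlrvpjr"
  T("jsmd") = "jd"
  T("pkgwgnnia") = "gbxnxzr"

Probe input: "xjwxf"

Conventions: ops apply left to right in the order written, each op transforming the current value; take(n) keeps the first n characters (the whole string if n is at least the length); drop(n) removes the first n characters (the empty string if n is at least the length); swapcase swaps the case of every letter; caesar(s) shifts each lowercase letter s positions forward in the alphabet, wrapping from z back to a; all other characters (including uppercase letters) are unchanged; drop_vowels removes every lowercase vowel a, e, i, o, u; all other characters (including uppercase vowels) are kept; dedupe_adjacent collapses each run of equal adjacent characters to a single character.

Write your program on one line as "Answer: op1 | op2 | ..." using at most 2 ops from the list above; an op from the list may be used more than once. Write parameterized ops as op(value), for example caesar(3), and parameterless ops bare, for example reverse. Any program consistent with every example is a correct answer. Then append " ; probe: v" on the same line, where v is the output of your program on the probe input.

caesar(17) | drop_vowels ; probe: "nw"

Check, running the answer program on each example:
  "rczaatnnmyu" -> "itqrrkeedpl" -> "tqrrkdpl"
  "yycpxh" -> "pptgoy" -> "pptgy"
  "woozzsv" -> "nffqqjm" -> "nffqqjm"
  "cjnauaeysa" -> "taerlrvpjr" -> "trlrvpjr"
  "jsmd" -> "ajdu" -> "jd"
  "pkgwgnnia" -> "gbxnxeezr" -> "gbxnxzr"
  probe: "xjwxf" -> "oanow" -> "nw"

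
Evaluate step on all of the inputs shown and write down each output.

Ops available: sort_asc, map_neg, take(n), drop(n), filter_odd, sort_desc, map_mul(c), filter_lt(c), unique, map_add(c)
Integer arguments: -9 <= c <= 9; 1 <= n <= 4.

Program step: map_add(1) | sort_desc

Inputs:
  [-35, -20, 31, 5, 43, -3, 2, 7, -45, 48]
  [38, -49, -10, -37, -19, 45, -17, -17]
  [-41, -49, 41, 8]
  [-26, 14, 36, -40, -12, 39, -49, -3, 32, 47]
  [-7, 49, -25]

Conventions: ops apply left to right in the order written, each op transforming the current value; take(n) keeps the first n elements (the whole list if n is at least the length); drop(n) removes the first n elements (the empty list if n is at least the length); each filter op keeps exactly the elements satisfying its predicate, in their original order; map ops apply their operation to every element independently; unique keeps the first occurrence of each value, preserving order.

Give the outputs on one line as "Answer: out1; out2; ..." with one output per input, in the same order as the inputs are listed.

[49, 44, 32, 8, 6, 3, -2, -19, -34, -44]; [46, 39, -9, -16, -16, -18, -36, -48]; [42, 9, -40, -48]; [48, 40, 37, 33, 15, -2, -11, -25, -39, -48]; [50, -6, -24]

Execution, op by op:
  [-35, -20, 31, 5, 43, -3, 2, 7, -45, 48] -> [-34, -19, 32, 6, 44, -2, 3, 8, -44, 49] -> [49, 44, 32, 8, 6, 3, -2, -19, -34, -44]
  [38, -49, -10, -37, -19, 45, -17, -17] -> [39, -48, -9, -36, -18, 46, -16, -16] -> [46, 39, -9, -16, -16, -18, -36, -48]
  [-41, -49, 41, 8] -> [-40, -48, 42, 9] -> [42, 9, -40, -48]
  [-26, 14, 36, -40, -12, 39, -49, -3, 32, 47] -> [-25, 15, 37, -39, -11, 40, -48, -2, 33, 48] -> [48, 40, 37, 33, 15, -2, -11, -25, -39, -48]
  [-7, 49, -25] -> [-6, 50, -24] -> [50, -6, -24]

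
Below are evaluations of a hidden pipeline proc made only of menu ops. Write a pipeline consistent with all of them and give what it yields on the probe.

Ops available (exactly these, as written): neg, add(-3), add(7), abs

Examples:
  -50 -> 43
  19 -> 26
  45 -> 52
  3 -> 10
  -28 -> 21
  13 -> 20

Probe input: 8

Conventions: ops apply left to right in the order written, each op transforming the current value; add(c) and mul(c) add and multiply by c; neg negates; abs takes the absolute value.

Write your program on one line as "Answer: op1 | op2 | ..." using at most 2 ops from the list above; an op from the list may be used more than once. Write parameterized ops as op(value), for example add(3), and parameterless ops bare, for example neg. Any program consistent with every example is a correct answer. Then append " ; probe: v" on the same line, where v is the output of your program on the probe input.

add(7) | abs ; probe: 15

Check, running the answer program on each example:
  -50 -> -43 -> 43
  19 -> 26 -> 26
  45 -> 52 -> 52
  3 -> 10 -> 10
  -28 -> -21 -> 21
  13 -> 20 -> 20
  probe: 8 -> 15 -> 15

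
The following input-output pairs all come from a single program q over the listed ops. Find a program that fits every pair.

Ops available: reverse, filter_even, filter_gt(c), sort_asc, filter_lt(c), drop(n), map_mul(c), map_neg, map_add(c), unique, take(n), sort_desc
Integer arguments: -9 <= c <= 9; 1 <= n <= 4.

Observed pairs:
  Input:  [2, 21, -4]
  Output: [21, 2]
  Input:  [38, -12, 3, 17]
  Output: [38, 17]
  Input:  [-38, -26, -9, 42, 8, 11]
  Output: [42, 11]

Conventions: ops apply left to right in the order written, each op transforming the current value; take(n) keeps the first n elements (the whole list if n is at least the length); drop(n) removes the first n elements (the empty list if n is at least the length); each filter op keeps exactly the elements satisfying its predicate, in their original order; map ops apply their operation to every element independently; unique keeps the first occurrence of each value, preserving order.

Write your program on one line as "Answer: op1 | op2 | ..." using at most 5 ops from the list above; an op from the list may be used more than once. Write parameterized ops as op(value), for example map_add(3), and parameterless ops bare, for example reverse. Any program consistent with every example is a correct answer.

filter_gt(-8) | sort_asc | sort_desc | take(2)

Check, running the answer program on each example:
  [2, 21, -4] -> [2, 21, -4] -> [-4, 2, 21] -> [21, 2, -4] -> [21, 2]
  [38, -12, 3, 17] -> [38, 3, 17] -> [3, 17, 38] -> [38, 17, 3] -> [38, 17]
  [-38, -26, -9, 42, 8, 11] -> [42, 8, 11] -> [8, 11, 42] -> [42, 11, 8] -> [42, 11]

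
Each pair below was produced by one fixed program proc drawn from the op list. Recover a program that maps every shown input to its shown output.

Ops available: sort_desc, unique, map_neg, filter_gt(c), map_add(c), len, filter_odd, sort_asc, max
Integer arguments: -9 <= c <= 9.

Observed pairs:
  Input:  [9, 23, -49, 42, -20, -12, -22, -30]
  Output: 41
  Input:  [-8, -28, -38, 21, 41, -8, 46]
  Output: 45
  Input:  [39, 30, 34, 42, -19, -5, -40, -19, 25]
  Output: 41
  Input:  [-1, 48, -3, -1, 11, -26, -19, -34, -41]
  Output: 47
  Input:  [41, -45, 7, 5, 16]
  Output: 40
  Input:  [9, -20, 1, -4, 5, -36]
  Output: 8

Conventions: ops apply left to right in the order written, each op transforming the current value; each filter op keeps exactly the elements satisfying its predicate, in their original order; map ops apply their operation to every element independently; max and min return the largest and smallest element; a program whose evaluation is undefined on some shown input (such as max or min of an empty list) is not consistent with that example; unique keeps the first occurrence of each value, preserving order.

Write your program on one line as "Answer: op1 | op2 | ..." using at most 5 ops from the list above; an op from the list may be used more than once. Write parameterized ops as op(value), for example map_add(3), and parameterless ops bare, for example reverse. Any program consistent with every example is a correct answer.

unique | map_add(-1) | sort_desc | max

Check, running the answer program on each example:
  [9, 23, -49, 42, -20, -12, -22, -30] -> [9, 23, -49, 42, -20, -12, -22, -30] -> [8, 22, -50, 41, -21, -13, -23, -31] -> [41, 22, 8, -13, -21, -23, -31, -50] -> 41
  [-8, -28, -38, 21, 41, -8, 46] -> [-8, -28, -38, 21, 41, 46] -> [-9, -29, -39, 20, 40, 45] -> [45, 40, 20, -9, -29, -39] -> 45
  [39, 30, 34, 42, -19, -5, -40, -19, 25] -> [39, 30, 34, 42, -19, -5, -40, 25] -> [38, 29, 33, 41, -20, -6, -41, 24] -> [41, 38, 33, 29, 24, -6, -20, -41] -> 41
  [-1, 48, -3, -1, 11, -26, -19, -34, -41] -> [-1, 48, -3, 11, -26, -19, -34, -41] -> [-2, 47, -4, 10, -27, -20, -35, -42] -> [47, 10, -2, -4, -20, -27, -35, -42] -> 47
  [41, -45, 7, 5, 16] -> [41, -45, 7, 5, 16] -> [40, -46, 6, 4, 15] -> [40, 15, 6, 4, -46] -> 40
  [9, -20, 1, -4, 5, -36] -> [9, -20, 1, -4, 5, -36] -> [8, -21, 0, -5, 4, -37] -> [8, 4, 0, -5, -21, -37] -> 8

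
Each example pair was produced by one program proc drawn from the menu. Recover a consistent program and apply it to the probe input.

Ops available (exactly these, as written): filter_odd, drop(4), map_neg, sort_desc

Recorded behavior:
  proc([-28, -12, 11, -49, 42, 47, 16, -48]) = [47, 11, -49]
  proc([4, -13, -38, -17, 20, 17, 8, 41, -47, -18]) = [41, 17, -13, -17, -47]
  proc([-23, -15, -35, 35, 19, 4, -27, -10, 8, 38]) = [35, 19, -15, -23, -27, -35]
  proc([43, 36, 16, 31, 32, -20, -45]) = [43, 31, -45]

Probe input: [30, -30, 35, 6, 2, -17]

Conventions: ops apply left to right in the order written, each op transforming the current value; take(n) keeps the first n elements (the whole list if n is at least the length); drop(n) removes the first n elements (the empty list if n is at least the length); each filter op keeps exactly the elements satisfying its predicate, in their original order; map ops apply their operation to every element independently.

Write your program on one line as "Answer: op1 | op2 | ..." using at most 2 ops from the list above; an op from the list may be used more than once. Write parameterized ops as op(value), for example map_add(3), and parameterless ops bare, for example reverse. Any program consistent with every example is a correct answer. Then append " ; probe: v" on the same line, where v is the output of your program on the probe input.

sort_desc | filter_odd ; probe: [35, -17]

Check, running the answer program on each example:
  [-28, -12, 11, -49, 42, 47, 16, -48] -> [47, 42, 16, 11, -12, -28, -48, -49] -> [47, 11, -49]
  [4, -13, -38, -17, 20, 17, 8, 41, -47, -18] -> [41, 20, 17, 8, 4, -13, -17, -18, -38, -47] -> [41, 17, -13, -17, -47]
  [-23, -15, -35, 35, 19, 4, -27, -10, 8, 38] -> [38, 35, 19, 8, 4, -10, -15, -23, -27, -35] -> [35, 19, -15, -23, -27, -35]
  [43, 36, 16, 31, 32, -20, -45] -> [43, 36, 32, 31, 16, -20, -45] -> [43, 31, -45]
  probe: [30, -30, 35, 6, 2, -17] -> [35, 30, 6, 2, -17, -30] -> [35, -17]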